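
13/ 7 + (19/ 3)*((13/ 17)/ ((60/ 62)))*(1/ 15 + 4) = 3567889/ 160650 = 22.21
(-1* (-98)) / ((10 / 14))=686 / 5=137.20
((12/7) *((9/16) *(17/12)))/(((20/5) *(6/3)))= 153/896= 0.17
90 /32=45 /16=2.81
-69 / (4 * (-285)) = 23 / 380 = 0.06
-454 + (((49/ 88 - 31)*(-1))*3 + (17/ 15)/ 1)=-477229/ 1320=-361.54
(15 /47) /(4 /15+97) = 225 /68573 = 0.00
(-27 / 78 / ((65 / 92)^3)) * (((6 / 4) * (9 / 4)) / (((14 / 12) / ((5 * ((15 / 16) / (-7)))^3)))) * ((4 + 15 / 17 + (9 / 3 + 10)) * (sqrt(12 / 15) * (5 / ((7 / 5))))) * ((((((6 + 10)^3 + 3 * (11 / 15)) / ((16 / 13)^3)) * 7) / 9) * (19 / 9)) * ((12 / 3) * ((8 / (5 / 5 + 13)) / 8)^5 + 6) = 1054733.10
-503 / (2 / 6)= -1509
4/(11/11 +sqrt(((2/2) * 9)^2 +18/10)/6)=-40/13 +4 * sqrt(230)/13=1.59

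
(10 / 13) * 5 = 50 / 13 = 3.85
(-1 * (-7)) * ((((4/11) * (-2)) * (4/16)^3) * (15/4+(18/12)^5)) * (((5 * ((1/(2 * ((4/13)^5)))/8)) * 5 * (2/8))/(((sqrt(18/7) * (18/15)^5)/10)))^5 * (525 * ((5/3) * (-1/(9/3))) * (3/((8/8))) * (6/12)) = 211874572531368693224223836786931087772245518863201141357421875 * sqrt(14)/356349292791741742408827428652584396551008288768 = 2224676954374858.92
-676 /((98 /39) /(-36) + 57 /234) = -237276 /61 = -3889.77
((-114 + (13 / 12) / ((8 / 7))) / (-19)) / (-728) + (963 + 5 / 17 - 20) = 21293570891 / 22573824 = 943.29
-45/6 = -15/2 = -7.50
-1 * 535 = -535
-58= -58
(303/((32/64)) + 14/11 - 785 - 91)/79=-2956/869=-3.40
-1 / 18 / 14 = -1 / 252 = -0.00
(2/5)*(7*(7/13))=98/65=1.51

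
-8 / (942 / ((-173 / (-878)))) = -346 / 206769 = -0.00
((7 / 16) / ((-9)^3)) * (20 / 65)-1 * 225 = -8529307 / 37908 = -225.00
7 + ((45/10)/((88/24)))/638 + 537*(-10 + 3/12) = -18347677/3509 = -5228.75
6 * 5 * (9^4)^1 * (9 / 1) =1771470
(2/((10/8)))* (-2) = -16/5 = -3.20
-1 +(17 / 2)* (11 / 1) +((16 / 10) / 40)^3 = 2890627 / 31250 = 92.50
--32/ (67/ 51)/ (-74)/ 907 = -0.00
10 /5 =2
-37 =-37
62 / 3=20.67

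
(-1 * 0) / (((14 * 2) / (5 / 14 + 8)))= 0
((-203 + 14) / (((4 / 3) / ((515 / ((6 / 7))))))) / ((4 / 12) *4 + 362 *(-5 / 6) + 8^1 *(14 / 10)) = 10220175 / 34696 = 294.56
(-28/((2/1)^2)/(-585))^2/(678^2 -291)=49/157215769425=0.00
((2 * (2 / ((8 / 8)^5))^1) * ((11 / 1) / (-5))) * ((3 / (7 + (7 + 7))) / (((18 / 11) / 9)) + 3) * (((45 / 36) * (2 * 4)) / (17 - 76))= 2332 / 413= 5.65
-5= -5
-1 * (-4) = 4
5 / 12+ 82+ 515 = 7169 / 12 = 597.42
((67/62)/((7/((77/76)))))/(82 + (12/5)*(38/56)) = 25795/13792024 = 0.00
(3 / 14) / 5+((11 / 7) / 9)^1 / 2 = 41 / 315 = 0.13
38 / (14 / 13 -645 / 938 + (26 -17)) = 463372 / 114493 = 4.05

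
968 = 968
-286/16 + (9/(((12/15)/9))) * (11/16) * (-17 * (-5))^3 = 2735925731/64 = 42748839.55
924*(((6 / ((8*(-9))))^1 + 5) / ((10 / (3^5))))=1103949 / 10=110394.90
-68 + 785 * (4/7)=2664/7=380.57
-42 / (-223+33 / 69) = 161 / 853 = 0.19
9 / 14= 0.64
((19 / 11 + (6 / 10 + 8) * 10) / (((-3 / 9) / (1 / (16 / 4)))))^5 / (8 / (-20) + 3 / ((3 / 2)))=-1016746871232796875 / 1319329792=-770654068.00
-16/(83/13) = -208/83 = -2.51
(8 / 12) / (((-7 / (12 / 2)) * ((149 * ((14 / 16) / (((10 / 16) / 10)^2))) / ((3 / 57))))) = -1 / 1109752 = -0.00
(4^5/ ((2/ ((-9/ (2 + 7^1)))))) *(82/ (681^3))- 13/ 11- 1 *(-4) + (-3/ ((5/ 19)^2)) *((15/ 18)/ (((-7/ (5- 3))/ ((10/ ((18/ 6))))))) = 37.20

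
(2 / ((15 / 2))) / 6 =2 / 45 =0.04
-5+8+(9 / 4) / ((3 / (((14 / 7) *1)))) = 4.50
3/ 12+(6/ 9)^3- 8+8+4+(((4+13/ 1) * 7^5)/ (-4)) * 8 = -61714813/ 108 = -571433.45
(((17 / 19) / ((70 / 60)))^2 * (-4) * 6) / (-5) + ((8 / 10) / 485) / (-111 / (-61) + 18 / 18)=5208489109 / 1844520475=2.82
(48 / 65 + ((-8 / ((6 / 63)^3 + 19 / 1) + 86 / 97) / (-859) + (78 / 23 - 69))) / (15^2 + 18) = -1421956839414391 / 5326520395810185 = -0.27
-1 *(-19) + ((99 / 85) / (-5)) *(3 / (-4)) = 32597 / 1700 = 19.17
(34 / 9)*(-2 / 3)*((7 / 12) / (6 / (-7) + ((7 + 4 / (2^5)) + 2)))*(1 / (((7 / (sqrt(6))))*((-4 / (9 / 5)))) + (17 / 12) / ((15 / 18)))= -56644 / 187515 + 238*sqrt(6) / 20835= -0.27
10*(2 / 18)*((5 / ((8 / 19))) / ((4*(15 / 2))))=95 / 216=0.44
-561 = -561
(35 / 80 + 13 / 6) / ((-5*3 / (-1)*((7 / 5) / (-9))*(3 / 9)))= -375 / 112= -3.35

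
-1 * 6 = -6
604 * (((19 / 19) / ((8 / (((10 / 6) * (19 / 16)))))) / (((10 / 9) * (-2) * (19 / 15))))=-6795 / 128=-53.09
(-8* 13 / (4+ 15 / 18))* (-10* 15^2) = 48413.79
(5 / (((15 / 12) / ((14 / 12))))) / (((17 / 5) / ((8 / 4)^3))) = 10.98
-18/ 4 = -9/ 2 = -4.50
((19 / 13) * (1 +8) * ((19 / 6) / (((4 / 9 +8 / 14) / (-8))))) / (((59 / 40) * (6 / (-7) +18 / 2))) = -41895 / 1534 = -27.31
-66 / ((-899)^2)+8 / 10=3232474 / 4041005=0.80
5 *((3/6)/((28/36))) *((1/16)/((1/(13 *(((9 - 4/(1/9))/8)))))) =-15795/1792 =-8.81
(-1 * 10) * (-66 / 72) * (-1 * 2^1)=-55 / 3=-18.33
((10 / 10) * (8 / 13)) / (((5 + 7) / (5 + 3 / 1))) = 16 / 39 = 0.41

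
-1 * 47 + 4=-43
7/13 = 0.54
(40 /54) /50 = 2 /135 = 0.01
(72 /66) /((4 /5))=15 /11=1.36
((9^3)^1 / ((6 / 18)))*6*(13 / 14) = 12184.71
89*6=534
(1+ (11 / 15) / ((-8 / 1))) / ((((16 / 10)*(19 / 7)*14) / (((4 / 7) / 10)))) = 109 / 127680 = 0.00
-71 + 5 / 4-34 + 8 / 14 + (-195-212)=-14285 / 28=-510.18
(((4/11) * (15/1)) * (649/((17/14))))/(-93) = -16520/527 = -31.35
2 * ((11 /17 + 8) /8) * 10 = 735 /34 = 21.62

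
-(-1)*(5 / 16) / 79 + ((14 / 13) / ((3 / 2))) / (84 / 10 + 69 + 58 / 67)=16969025 / 1292491824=0.01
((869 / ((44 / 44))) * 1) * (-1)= -869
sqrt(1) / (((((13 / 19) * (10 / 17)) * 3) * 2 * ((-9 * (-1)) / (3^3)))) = 323 / 260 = 1.24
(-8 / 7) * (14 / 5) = -16 / 5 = -3.20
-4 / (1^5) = -4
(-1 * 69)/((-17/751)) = 51819/17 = 3048.18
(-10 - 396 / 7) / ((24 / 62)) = -171.98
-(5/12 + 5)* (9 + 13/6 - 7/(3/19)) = 12935/72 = 179.65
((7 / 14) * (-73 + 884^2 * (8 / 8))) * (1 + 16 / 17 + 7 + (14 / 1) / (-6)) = 2581628.15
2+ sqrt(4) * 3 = 8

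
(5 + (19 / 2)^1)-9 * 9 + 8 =-117 / 2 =-58.50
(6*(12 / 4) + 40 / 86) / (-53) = -794 / 2279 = -0.35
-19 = -19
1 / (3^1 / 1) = 1 / 3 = 0.33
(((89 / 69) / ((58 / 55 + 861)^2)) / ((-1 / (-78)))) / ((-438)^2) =3499925 / 4959534693683214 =0.00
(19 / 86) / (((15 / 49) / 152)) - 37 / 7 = 471427 / 4515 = 104.41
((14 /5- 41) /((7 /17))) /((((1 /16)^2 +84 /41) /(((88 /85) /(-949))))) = 176416768 /3578085875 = 0.05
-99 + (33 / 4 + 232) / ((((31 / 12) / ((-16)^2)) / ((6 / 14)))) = 70731 / 7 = 10104.43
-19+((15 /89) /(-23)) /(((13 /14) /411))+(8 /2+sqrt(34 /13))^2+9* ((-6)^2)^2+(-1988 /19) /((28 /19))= 8* sqrt(442) /13+308404778 /26611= 11602.31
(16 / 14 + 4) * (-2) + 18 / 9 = -58 / 7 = -8.29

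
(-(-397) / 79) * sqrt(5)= 397 * sqrt(5) / 79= 11.24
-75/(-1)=75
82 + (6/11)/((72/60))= 907/11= 82.45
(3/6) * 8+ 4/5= 24/5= 4.80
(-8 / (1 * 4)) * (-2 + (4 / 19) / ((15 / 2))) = 1124 / 285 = 3.94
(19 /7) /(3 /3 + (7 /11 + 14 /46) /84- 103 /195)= 1874730 /333599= 5.62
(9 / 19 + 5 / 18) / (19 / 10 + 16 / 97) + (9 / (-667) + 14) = 3278441992 / 228456171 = 14.35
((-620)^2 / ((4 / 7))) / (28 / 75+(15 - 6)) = 50452500 / 703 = 71767.43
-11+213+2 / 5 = 1012 / 5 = 202.40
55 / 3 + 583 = 1804 / 3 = 601.33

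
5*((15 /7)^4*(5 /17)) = 1265625 /40817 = 31.01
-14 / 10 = -7 / 5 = -1.40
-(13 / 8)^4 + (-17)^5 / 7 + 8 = -5815704823 / 28672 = -202835.69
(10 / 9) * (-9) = -10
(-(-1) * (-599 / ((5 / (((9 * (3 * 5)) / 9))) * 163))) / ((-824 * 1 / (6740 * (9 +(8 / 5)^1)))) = 955.87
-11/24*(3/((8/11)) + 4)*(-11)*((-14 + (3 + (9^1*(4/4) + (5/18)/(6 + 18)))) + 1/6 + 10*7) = 231647845/82944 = 2792.82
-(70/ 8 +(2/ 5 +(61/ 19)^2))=-19.46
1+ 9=10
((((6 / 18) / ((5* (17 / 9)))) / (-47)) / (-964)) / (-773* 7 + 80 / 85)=-1 / 6945036780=-0.00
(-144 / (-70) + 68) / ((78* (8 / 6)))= 613 / 910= 0.67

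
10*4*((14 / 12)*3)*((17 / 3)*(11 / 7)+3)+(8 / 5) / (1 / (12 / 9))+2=8354 / 5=1670.80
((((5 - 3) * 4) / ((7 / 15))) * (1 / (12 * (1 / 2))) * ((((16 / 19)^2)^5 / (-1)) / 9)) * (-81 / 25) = 39582418599936 / 214587319023035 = 0.18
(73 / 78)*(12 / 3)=146 / 39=3.74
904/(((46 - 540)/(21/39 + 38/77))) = -466916/247247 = -1.89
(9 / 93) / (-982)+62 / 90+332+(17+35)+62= 611914507 / 1369890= 446.69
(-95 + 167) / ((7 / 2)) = 144 / 7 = 20.57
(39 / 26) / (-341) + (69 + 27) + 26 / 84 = 689641 / 7161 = 96.31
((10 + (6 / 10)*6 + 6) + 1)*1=103 / 5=20.60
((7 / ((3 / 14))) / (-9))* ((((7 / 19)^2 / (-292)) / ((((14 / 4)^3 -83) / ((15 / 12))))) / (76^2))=-0.00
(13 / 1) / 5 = 13 / 5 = 2.60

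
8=8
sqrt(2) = 1.41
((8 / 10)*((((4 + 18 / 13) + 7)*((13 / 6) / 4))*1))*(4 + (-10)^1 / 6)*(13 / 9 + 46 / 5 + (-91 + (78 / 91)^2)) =-2018986 / 2025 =-997.03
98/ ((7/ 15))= 210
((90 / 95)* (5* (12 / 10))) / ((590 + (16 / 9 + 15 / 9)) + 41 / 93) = 15066 / 1574093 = 0.01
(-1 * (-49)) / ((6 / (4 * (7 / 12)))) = 343 / 18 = 19.06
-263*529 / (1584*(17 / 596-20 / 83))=1720583609 / 4161564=413.45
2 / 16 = 1 / 8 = 0.12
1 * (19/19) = 1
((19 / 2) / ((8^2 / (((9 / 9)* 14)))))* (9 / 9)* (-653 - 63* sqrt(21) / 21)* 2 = -86849 / 32 - 399* sqrt(21) / 32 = -2771.17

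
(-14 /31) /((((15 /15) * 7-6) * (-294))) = 0.00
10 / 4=5 / 2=2.50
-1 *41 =-41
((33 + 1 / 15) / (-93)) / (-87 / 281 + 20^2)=-4496 / 5054085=-0.00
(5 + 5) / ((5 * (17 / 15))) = 1.76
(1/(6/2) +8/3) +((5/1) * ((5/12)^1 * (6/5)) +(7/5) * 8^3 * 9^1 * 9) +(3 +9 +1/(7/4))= 4065521/70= 58078.87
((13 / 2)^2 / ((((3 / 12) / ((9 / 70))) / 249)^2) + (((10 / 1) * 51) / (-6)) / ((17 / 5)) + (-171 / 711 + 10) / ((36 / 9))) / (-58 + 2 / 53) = -11952.94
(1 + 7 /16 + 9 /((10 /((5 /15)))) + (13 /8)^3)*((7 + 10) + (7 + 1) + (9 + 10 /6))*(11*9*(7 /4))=381457461 /10240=37251.71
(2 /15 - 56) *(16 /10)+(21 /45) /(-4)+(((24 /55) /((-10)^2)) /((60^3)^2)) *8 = -119621204999999 /1336500000000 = -89.50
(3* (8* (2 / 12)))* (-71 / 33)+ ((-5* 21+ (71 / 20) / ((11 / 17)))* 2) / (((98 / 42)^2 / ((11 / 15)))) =-2863207 / 80850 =-35.41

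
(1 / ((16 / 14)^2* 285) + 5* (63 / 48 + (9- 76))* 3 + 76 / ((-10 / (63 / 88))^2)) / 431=-2717198107 / 1189042800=-2.29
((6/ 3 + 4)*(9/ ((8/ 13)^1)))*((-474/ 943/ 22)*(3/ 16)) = -249561/ 663872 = -0.38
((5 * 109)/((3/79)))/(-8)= -43055/24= -1793.96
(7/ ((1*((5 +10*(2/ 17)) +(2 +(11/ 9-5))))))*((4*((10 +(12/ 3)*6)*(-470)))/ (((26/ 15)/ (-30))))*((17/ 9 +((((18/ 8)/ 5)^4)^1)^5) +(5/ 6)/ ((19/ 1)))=29655664056454240859878853037608859/ 8715291852800000000000000000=3402716.12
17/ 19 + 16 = 321/ 19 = 16.89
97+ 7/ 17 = 1656/ 17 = 97.41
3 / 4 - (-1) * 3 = 15 / 4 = 3.75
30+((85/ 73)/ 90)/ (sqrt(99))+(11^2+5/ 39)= 17*sqrt(11)/ 43362+5894/ 39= 151.13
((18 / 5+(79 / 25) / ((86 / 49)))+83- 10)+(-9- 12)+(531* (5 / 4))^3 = 20118802427277 / 68800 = 292424453.88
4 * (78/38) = 156/19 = 8.21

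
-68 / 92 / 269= -17 / 6187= -0.00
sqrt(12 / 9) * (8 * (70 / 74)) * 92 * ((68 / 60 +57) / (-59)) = -8985088 * sqrt(3) / 19647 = -792.11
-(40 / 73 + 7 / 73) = -47 / 73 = -0.64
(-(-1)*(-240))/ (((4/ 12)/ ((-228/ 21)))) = 54720/ 7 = 7817.14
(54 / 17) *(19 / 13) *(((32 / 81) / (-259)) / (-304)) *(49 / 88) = 7 / 539682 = 0.00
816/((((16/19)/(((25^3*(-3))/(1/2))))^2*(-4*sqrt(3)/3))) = -40453857421875*sqrt(3)/16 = -4379258526052.18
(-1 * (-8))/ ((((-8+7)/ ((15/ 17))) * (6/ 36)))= -720/ 17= -42.35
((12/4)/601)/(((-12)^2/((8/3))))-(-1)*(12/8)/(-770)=-15457/8329860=-0.00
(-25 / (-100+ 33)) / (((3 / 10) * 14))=125 / 1407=0.09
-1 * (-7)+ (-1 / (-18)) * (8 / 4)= 7.11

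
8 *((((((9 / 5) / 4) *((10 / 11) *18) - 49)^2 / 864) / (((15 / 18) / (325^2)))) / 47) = 2215632250 / 51183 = 43288.44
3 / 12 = 1 / 4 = 0.25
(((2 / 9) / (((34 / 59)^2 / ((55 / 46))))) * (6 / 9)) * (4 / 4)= 191455 / 358938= 0.53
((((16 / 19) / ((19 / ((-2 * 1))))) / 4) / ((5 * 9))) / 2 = -4 / 16245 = -0.00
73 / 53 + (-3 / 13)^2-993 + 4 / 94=-417411975 / 420979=-991.53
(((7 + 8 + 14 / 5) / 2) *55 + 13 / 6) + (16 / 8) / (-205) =302369 / 615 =491.66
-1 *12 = -12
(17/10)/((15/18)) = 51/25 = 2.04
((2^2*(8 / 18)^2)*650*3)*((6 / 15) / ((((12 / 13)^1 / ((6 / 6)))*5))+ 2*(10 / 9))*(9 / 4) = 216112 / 27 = 8004.15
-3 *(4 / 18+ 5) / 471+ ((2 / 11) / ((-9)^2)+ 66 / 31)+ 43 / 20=368430031 / 86729940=4.25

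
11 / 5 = 2.20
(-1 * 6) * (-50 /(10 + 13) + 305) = -41790 /23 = -1816.96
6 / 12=1 / 2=0.50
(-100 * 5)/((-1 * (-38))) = -13.16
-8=-8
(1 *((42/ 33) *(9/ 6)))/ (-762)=-7/ 2794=-0.00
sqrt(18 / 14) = 1.13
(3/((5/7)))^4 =194481/625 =311.17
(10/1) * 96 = 960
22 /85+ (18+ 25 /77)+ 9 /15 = 125556 /6545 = 19.18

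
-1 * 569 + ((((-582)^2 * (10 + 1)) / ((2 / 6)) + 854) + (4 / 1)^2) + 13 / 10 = 111781943 / 10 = 11178194.30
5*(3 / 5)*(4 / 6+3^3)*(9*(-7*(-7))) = 36603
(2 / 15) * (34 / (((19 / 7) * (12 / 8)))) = 952 / 855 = 1.11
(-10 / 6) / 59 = -5 / 177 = -0.03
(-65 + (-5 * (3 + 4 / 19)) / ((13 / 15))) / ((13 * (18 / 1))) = -10315 / 28899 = -0.36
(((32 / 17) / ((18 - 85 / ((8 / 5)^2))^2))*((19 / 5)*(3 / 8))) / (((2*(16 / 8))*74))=116736 / 2977462705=0.00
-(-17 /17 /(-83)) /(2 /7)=-7 /166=-0.04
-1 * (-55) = 55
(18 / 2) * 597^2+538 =3208219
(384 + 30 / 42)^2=7252249 / 49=148005.08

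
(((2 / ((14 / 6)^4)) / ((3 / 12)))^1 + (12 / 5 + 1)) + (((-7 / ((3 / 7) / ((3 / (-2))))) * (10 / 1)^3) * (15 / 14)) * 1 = 315175307 / 12005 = 26253.67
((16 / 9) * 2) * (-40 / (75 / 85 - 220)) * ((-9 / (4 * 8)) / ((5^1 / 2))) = -272 / 3725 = -0.07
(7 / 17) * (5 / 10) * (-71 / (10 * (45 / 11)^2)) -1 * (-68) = 46757863 / 688500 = 67.91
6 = 6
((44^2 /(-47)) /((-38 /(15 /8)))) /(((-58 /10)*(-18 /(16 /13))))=24200 /1009983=0.02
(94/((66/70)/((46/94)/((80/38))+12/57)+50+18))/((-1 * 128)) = -5205767/497120000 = -0.01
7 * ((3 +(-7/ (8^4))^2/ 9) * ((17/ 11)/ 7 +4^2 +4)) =78366384413/ 184549376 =424.64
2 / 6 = 1 / 3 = 0.33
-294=-294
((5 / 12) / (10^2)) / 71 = 1 / 17040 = 0.00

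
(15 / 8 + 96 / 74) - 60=-56.83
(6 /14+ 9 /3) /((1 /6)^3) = 5184 /7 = 740.57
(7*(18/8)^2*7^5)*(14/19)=66706983/152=438861.73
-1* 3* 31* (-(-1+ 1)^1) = 0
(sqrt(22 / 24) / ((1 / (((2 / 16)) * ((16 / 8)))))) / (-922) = -sqrt(33) / 22128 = -0.00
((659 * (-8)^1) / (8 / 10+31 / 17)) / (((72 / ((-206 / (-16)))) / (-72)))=5769545 / 223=25872.40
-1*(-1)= 1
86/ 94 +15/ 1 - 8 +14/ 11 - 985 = -504495/ 517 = -975.81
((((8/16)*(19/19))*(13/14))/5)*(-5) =-13/28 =-0.46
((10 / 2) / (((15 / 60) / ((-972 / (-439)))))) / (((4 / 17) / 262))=21646440 / 439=49308.52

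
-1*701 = -701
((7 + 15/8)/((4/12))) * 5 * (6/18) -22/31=10829/248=43.67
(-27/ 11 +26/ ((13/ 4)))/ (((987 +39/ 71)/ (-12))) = -4331/ 64273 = -0.07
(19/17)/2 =19/34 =0.56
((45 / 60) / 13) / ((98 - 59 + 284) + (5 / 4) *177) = 3 / 28301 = 0.00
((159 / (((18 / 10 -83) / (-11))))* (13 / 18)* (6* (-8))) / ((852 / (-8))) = 303160 / 43239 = 7.01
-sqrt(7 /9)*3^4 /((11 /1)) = -27*sqrt(7) /11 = -6.49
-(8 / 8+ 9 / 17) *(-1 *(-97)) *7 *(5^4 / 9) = -11033750 / 153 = -72116.01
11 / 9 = 1.22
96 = 96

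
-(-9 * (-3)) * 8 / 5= -216 / 5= -43.20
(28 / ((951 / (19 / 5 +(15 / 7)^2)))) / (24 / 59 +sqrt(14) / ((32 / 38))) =-496861184 / 96779011105 +4351417088 * sqrt(14) / 290337033315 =0.05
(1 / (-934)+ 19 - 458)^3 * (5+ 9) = -482542318976827781 / 407390252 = -1184471932.28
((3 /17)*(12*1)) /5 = 36 /85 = 0.42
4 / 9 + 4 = 40 / 9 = 4.44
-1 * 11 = -11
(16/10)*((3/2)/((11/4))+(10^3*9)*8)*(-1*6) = -38016288/55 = -691205.24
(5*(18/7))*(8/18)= 40/7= 5.71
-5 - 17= -22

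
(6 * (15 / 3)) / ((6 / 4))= 20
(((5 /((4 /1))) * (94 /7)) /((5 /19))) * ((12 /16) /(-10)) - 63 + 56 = -6599 /560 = -11.78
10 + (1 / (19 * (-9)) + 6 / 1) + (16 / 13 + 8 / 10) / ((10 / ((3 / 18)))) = 890756 / 55575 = 16.03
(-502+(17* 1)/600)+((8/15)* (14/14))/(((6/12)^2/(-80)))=-403583/600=-672.64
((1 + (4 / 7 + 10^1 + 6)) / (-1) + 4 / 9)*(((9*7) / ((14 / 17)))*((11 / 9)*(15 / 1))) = -1008865 / 42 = -24020.60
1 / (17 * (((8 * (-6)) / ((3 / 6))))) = -1 / 1632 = -0.00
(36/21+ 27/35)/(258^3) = 29/200357640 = 0.00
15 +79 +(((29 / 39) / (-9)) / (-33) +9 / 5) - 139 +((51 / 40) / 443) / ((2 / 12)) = -4431387277 / 102625380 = -43.18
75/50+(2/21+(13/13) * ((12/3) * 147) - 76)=21571/42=513.60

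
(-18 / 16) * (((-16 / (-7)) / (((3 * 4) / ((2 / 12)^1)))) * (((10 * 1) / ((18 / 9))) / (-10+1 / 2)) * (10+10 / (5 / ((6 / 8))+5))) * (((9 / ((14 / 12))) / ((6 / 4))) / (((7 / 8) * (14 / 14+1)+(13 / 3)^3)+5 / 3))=0.01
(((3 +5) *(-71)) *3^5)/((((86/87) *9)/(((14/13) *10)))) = -93396240/559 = -167077.35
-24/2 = -12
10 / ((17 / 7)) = 70 / 17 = 4.12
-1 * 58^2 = -3364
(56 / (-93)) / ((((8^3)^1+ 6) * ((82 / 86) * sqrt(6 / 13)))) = -86 * sqrt(78) / 423243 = -0.00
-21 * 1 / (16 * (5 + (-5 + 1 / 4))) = -21 / 4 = -5.25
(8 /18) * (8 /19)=0.19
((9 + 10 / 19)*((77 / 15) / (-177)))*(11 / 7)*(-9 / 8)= 21901 / 44840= 0.49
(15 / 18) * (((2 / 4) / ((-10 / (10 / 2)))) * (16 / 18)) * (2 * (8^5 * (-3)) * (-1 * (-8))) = 2621440 / 9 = 291271.11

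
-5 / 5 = -1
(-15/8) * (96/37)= -180/37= -4.86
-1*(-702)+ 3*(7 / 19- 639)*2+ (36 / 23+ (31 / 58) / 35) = -3128.21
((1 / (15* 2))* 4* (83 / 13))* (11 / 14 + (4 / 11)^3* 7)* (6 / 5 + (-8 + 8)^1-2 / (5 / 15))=-13886232 / 3028025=-4.59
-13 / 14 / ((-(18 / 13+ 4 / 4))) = 169 / 434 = 0.39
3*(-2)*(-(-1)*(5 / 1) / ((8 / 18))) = -67.50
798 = 798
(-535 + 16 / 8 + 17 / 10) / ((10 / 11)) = -58443 / 100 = -584.43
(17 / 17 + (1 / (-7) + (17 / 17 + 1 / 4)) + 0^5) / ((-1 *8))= -59 / 224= -0.26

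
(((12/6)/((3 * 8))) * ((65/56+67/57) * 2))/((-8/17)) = -126769/153216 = -0.83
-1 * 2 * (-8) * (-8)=-128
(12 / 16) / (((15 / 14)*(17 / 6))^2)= 588 / 7225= 0.08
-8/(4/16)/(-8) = 4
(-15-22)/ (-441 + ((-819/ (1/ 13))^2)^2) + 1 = 12850174234414403/ 12850174234414440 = 1.00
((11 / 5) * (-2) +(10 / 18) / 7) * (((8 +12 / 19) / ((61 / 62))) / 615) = -337528 / 5476275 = -0.06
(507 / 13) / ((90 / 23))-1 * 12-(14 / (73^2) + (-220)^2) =-7738033489 / 159870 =-48402.04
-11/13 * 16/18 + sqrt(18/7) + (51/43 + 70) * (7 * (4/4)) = 3 * sqrt(14)/7 + 2503175/5031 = 499.15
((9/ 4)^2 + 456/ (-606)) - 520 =-833355/ 1616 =-515.69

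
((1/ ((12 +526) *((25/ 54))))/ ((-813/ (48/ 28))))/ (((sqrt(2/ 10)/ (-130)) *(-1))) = -2808 *sqrt(5)/ 2551465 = -0.00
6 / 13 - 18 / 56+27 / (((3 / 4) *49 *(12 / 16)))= 2853 / 2548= 1.12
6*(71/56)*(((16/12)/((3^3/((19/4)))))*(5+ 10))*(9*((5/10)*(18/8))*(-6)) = -182115/112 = -1626.03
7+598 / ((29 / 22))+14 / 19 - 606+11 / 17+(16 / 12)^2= -11986466 / 84303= -142.18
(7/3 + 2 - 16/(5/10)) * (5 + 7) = -332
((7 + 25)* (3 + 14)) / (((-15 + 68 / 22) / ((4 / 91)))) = -23936 / 11921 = -2.01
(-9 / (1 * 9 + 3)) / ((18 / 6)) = -1 / 4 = -0.25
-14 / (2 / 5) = -35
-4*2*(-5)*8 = 320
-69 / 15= -4.60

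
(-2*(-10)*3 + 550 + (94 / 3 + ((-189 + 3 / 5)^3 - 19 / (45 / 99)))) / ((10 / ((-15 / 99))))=2507465839 / 24750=101311.75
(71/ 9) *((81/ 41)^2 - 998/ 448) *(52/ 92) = 582269935/ 77944608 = 7.47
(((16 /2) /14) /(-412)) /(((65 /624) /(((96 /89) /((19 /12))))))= -55296 /6096055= -0.01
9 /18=1 /2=0.50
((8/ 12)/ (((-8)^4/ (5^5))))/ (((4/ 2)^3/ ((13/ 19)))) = 40625/ 933888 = 0.04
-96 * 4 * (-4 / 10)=768 / 5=153.60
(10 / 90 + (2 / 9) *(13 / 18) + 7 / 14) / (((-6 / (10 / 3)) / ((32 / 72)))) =-1250 / 6561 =-0.19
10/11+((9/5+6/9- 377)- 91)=-76663/165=-464.62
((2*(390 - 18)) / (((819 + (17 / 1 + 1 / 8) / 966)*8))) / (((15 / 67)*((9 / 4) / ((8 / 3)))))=171211264 / 284821605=0.60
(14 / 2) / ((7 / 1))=1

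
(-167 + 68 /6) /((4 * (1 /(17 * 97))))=-770083 /12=-64173.58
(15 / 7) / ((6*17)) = 0.02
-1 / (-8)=0.12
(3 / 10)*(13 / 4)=39 / 40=0.98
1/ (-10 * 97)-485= -485.00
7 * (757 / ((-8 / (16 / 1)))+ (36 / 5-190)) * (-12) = 142531.20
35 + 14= 49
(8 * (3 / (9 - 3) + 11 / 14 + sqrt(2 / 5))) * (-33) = -2376 / 7 - 264 * sqrt(10) / 5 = -506.40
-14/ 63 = -2/ 9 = -0.22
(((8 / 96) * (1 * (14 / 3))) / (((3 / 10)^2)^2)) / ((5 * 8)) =875 / 729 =1.20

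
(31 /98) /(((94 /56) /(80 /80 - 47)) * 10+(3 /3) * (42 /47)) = 67022 /112021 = 0.60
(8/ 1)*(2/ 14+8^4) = 229384/ 7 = 32769.14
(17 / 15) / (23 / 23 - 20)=-17 / 285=-0.06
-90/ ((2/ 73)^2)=-239805/ 2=-119902.50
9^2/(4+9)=81/13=6.23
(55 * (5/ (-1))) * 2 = -550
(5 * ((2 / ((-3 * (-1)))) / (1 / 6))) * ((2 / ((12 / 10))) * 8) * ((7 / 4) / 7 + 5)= 1400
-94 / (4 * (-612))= 47 / 1224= 0.04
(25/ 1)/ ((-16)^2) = 25/ 256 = 0.10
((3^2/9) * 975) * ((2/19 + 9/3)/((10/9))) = 103545/38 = 2724.87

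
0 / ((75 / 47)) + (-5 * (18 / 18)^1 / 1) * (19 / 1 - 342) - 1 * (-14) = 1629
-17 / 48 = -0.35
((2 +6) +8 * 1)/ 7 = 16/ 7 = 2.29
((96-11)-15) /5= 14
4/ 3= 1.33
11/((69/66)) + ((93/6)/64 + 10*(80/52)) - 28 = -70859/38272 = -1.85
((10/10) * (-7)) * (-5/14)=5/2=2.50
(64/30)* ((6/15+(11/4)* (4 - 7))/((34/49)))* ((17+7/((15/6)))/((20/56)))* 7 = -99516648/10625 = -9366.27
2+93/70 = 233/70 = 3.33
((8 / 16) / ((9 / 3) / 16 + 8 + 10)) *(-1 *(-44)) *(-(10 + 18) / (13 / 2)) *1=-19712 / 3783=-5.21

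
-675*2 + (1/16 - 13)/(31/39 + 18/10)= -1354.99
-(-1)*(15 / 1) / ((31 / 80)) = 1200 / 31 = 38.71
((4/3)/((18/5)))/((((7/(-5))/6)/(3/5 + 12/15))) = -20/9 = -2.22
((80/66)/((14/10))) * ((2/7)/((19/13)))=5200/30723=0.17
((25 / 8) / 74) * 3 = 75 / 592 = 0.13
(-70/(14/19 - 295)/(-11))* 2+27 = 1657867/61501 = 26.96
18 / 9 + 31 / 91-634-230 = -78411 / 91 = -861.66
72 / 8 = 9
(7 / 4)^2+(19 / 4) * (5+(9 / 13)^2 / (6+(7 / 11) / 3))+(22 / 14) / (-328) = 105442381 / 3880240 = 27.17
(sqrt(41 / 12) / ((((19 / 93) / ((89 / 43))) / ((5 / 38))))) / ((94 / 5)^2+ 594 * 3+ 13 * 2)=344875 * sqrt(123) / 3355203312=0.00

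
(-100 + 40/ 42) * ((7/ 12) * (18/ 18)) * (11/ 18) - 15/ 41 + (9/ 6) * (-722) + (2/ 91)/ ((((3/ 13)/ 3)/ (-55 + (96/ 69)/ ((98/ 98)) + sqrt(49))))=-605254222/ 534681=-1131.99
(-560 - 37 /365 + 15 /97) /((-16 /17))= 168511769 /283240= 594.94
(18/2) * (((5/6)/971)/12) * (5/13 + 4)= 285/100984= 0.00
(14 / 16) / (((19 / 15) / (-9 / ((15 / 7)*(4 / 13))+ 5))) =-3633 / 608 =-5.98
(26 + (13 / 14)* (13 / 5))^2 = 3956121 / 4900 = 807.37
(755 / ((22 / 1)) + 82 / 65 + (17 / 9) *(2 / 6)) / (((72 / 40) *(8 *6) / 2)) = 1398043 / 1667952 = 0.84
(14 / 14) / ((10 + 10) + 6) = 1 / 26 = 0.04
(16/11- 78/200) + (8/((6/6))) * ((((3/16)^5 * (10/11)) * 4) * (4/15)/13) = 1.06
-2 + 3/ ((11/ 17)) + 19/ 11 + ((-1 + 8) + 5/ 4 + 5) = 775/ 44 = 17.61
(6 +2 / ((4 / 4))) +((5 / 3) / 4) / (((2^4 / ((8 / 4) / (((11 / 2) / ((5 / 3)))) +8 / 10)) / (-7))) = 6133 / 792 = 7.74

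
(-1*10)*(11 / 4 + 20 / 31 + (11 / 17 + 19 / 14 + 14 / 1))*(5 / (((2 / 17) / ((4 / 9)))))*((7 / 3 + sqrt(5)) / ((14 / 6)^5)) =-64407825 / 521017- 193223475*sqrt(5) / 3647119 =-242.09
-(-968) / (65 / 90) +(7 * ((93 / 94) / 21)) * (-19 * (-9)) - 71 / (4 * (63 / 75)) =70599773 / 51324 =1375.57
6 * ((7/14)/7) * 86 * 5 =184.29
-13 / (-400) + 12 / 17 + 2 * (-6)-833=-5740979 / 6800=-844.26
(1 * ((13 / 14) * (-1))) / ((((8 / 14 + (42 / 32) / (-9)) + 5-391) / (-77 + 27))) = -15600 / 129553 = -0.12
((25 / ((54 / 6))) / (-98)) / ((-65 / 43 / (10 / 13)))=1075 / 74529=0.01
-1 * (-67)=67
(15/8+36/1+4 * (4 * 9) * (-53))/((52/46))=-1397319/208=-6717.88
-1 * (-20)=20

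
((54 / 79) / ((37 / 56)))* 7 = 21168 / 2923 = 7.24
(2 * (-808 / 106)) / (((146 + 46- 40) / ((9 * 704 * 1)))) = -639936 / 1007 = -635.49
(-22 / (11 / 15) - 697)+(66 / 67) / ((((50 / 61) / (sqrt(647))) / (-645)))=-259677* sqrt(647) / 335 - 727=-20444.00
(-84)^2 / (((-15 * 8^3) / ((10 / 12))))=-49 / 64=-0.77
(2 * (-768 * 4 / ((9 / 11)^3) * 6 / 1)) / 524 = -1362944 / 10611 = -128.45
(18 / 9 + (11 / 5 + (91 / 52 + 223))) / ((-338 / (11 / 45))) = -50369 / 304200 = -0.17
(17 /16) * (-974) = -8279 /8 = -1034.88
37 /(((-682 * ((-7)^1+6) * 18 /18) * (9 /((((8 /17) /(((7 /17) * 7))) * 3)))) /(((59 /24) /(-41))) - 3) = -2183 /12331419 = -0.00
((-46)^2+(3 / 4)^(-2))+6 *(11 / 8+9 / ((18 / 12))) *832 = 38933.78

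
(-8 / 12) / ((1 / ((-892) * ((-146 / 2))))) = -43410.67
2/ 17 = 0.12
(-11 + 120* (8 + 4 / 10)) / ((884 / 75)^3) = 420609375 / 690807104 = 0.61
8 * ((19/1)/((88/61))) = 1159/11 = 105.36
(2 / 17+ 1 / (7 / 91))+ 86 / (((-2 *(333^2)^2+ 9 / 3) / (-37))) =5484181216591 / 418076590863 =13.12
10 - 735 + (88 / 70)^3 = -30999191 / 42875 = -723.01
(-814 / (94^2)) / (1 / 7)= -2849 / 4418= -0.64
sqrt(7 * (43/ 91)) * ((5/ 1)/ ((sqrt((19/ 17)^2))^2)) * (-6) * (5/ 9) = -14450 * sqrt(559)/ 14079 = -24.27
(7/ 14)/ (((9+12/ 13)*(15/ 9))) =13/ 430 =0.03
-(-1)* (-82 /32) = -41 /16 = -2.56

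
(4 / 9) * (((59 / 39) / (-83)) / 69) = -236 / 2010177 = -0.00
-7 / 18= -0.39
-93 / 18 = -5.17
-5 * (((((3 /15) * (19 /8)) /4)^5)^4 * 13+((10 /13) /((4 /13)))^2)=-755578637259143234680029654948097456513622813 /24178516392292583494123520000000000000000000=-31.25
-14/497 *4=-8/71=-0.11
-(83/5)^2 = -6889/25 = -275.56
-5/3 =-1.67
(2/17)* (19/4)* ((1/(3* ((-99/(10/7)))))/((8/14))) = -95/20196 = -0.00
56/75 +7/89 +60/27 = 61027/20025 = 3.05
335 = 335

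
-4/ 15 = -0.27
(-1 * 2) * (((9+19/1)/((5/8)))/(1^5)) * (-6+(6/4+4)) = 224/5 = 44.80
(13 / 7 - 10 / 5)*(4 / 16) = -1 / 28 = -0.04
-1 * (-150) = 150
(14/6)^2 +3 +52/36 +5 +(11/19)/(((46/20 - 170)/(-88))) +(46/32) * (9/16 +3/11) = 4412733673/269178624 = 16.39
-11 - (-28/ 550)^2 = -832071/ 75625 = -11.00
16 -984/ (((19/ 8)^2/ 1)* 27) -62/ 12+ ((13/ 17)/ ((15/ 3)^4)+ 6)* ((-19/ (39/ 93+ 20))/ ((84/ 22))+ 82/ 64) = 823470704267/ 77694420000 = 10.60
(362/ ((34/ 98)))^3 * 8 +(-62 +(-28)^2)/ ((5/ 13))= 223241037764298/ 24565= 9087768685.70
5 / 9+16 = 149 / 9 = 16.56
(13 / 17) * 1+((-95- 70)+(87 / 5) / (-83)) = -1160159 / 7055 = -164.44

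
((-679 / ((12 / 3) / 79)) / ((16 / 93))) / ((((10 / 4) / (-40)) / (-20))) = -24943065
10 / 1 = 10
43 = 43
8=8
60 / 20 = 3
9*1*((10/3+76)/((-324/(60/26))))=-5.09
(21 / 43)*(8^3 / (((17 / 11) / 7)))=827904 / 731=1132.56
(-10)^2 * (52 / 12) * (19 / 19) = 433.33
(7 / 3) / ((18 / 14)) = 49 / 27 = 1.81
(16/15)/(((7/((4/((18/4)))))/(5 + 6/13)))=9088/12285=0.74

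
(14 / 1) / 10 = 7 / 5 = 1.40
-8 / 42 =-4 / 21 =-0.19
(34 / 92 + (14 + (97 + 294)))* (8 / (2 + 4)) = 37294 / 69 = 540.49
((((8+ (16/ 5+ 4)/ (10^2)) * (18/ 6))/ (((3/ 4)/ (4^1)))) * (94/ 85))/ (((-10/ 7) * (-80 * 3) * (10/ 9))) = 995883/ 2656250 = 0.37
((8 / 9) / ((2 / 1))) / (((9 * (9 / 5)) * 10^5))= 1 / 3645000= 0.00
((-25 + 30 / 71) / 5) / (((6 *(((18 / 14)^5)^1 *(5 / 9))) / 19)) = -111447217 / 13974930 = -7.97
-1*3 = -3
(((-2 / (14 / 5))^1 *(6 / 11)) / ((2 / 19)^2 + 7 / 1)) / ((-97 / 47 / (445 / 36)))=37751575 / 113424234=0.33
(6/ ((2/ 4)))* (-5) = -60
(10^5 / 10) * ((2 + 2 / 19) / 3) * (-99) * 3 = -2084210.53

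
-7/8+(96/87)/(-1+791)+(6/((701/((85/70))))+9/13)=-999061447/5845807240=-0.17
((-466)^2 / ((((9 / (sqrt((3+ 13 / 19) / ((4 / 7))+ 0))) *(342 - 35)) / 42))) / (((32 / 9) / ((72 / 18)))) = 7980483 *sqrt(190) / 11666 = 9429.40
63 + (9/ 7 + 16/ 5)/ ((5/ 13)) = 13066/ 175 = 74.66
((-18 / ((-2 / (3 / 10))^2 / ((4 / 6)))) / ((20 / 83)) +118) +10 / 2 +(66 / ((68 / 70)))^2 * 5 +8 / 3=40236713053 / 1734000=23204.56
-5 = -5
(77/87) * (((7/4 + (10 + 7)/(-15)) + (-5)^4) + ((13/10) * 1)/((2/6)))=2908367/5220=557.16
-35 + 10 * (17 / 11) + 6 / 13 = -2729 / 143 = -19.08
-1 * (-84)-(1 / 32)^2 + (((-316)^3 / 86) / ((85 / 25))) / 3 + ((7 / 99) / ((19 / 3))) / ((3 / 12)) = -5614490907851 / 156445696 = -35887.79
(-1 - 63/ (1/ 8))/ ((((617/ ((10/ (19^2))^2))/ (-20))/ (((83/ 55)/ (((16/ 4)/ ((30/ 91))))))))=125745000/ 80488465057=0.00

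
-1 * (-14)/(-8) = -1.75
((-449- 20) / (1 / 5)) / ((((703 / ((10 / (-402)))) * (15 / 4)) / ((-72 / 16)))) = -0.10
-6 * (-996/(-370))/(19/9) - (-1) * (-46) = -188582/3515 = -53.65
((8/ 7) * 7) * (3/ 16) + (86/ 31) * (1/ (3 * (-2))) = 193/ 186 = 1.04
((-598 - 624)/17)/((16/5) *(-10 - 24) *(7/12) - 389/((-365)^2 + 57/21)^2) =1.13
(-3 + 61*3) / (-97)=-180 / 97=-1.86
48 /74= 24 /37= 0.65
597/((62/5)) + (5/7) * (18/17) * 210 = 218145/1054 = 206.97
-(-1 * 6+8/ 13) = 70/ 13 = 5.38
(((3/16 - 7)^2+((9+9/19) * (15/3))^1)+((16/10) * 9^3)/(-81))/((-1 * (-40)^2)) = -1930487/38912000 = -0.05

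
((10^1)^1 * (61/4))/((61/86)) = 215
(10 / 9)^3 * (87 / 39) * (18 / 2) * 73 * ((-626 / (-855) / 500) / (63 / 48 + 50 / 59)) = 2502056896 / 1835742285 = 1.36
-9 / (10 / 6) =-5.40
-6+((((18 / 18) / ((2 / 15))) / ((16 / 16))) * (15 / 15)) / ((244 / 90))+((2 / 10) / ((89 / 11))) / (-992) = -87074711 / 26927840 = -3.23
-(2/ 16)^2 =-1/ 64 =-0.02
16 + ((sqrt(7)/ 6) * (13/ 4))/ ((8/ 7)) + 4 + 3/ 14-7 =91 * sqrt(7)/ 192 + 185/ 14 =14.47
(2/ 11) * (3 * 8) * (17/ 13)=816/ 143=5.71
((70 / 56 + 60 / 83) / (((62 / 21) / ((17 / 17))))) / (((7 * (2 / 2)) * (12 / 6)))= 0.05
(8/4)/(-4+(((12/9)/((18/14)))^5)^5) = -608266787713357709119683992618861307/461579058452103199248553292877923830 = -1.32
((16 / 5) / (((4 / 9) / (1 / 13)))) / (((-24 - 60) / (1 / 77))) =-3 / 35035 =-0.00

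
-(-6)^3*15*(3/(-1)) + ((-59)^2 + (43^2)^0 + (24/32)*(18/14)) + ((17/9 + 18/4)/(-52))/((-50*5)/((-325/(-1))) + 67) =-386646433/61992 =-6237.04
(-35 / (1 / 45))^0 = 1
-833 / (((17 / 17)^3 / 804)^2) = -538464528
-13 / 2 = -6.50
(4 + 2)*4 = 24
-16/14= -8/7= -1.14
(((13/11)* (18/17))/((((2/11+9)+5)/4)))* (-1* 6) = -2.12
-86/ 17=-5.06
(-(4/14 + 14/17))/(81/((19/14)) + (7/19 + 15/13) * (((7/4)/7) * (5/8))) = -130416/7045157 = -0.02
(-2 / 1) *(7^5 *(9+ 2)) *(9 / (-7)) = 475398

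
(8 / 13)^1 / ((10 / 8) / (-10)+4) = 64 / 403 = 0.16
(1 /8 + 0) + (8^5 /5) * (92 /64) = 9420.92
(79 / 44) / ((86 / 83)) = 6557 / 3784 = 1.73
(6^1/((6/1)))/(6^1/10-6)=-5/27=-0.19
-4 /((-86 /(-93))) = -4.33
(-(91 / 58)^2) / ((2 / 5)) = -41405 / 6728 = -6.15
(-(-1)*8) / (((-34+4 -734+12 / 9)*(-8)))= 3 / 2288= 0.00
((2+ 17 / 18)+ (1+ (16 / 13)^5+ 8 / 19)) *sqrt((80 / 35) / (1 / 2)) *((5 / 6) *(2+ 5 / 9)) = 104989645715 *sqrt(14) / 11999818467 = 32.74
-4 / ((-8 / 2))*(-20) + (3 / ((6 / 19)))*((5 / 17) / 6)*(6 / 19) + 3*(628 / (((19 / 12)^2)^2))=1240298541 / 4430914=279.92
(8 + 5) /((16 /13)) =169 /16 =10.56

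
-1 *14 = -14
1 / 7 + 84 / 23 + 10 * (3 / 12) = 6.30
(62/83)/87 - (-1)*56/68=102148/122757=0.83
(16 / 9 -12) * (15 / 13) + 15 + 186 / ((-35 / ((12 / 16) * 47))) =-502657 / 2730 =-184.12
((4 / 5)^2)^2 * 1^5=256 / 625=0.41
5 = 5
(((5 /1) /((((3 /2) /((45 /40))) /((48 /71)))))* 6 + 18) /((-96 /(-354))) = 69561 /568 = 122.47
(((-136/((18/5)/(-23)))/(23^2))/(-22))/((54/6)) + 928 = 927.99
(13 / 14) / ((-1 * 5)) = -13 / 70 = -0.19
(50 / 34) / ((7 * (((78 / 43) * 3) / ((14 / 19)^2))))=15050 / 718029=0.02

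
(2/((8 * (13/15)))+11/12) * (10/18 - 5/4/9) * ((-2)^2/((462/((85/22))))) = 19975/1189188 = 0.02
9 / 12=0.75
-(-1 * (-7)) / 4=-1.75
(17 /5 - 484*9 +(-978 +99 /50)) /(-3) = 266431 /150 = 1776.21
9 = 9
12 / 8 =3 / 2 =1.50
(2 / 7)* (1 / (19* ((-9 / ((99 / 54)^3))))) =-1331 / 129276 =-0.01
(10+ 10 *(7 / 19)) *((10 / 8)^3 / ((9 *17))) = 8125 / 46512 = 0.17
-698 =-698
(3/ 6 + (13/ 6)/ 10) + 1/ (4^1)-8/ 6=-11/ 30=-0.37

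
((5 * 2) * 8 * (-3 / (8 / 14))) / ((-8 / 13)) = 1365 / 2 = 682.50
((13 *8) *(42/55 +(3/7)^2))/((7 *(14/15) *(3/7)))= 132756/3773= 35.19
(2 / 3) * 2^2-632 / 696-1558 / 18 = -22132 / 261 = -84.80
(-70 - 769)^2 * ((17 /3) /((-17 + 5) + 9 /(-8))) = -95733256 /315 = -303915.10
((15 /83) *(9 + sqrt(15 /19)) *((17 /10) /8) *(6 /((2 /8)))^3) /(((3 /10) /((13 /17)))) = 112320 *sqrt(285) /1577 + 1010880 /83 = 13381.67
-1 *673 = -673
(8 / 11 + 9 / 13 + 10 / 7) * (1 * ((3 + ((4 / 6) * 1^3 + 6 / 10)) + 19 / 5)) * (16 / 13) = 501776 / 17745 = 28.28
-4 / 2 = -2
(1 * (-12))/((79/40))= -480/79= -6.08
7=7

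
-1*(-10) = 10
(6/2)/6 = 1/2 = 0.50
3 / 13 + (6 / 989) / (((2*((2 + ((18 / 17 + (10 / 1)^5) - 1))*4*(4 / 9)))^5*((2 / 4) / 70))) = 0.23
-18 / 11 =-1.64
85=85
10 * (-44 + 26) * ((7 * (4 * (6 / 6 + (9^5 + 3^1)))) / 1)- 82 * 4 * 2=-297627776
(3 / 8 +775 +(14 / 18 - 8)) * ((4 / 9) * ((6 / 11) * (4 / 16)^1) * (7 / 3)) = 387149 / 3564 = 108.63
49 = 49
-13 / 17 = -0.76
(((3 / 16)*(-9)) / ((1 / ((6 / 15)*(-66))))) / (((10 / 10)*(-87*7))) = -297 / 4060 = -0.07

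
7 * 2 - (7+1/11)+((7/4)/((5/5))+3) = 11.66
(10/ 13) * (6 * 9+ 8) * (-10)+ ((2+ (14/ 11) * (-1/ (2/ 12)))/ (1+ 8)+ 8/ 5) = -3062734/ 6435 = -475.95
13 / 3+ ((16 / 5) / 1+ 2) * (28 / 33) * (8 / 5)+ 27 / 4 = 19957 / 1100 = 18.14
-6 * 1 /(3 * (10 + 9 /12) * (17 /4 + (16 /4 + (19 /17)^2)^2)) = -2672672 /456875559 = -0.01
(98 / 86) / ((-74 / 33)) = -1617 / 3182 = -0.51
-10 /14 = -5 /7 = -0.71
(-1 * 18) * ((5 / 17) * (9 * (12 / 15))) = -648 / 17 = -38.12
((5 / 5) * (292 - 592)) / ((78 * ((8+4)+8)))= -5 / 26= -0.19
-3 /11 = -0.27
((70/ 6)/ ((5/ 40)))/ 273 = 40/ 117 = 0.34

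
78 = 78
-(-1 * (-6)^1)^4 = -1296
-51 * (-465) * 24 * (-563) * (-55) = 17624039400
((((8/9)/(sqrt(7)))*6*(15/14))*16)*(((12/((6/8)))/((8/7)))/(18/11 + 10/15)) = 10560*sqrt(7)/133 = 210.07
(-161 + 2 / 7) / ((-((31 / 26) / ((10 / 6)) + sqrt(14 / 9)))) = 81.89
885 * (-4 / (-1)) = 3540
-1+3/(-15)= -6/5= -1.20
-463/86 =-5.38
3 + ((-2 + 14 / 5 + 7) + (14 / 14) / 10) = 109 / 10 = 10.90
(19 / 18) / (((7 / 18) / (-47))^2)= 755478 / 49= 15417.92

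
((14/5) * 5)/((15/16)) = 224/15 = 14.93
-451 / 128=-3.52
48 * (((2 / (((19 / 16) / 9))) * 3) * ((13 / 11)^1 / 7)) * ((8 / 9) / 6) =79872 / 1463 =54.59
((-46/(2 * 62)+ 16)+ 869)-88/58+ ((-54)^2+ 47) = 6915309/1798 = 3846.11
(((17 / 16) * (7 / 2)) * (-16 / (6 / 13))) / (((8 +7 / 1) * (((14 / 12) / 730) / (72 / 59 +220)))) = -1189649.24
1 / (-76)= -1 / 76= -0.01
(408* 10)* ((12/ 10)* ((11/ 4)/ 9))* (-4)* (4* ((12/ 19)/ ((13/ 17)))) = -19769.00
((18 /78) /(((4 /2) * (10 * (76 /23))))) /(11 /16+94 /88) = 253 /127205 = 0.00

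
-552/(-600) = 23/25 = 0.92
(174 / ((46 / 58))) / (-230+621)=5046 / 8993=0.56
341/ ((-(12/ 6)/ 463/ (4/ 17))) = -315766/ 17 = -18574.47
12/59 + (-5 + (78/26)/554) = -156605/32686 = -4.79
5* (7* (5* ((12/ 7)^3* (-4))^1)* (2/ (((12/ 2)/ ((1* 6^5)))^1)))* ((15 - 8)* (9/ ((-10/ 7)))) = 403107840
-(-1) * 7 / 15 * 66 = 154 / 5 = 30.80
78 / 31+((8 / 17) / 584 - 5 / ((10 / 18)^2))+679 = 127977039 / 192355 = 665.32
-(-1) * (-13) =-13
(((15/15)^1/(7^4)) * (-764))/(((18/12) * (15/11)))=-16808/108045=-0.16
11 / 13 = 0.85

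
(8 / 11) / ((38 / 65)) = 260 / 209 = 1.24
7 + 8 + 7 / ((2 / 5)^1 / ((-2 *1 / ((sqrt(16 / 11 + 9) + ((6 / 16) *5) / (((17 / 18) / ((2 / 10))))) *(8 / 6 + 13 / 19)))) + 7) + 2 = 42434448 *sqrt(1265) / 7449863291 + 134559936919 / 7449863291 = 18.26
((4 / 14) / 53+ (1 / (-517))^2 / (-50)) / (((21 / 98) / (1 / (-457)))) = -26728529 / 485550515175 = -0.00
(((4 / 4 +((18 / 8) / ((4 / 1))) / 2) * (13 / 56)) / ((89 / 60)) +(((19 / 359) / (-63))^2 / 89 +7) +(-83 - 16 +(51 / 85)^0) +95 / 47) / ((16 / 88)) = -133732476820469615 / 273884736779136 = -488.28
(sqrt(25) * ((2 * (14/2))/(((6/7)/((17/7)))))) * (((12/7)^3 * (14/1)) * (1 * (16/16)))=97920/7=13988.57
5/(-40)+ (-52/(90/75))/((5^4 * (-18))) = -3271/27000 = -0.12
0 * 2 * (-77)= 0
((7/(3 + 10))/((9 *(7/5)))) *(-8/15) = -8/351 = -0.02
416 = 416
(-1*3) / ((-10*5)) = 3 / 50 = 0.06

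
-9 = -9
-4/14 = -2/7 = -0.29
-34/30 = -1.13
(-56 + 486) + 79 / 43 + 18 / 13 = 242171 / 559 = 433.22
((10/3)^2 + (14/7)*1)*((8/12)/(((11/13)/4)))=12272/297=41.32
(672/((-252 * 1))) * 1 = -8/3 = -2.67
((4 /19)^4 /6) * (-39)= -1664 /130321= -0.01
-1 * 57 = -57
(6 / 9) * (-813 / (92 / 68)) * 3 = -27642 / 23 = -1201.83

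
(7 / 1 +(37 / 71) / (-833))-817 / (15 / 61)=-2941300231 / 887145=-3315.47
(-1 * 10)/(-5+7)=-5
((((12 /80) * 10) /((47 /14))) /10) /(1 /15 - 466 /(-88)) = 1386 /166333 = 0.01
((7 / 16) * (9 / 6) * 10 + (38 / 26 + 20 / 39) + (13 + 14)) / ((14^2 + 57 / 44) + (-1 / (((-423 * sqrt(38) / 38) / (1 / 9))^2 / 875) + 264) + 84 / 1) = 1178421920775 / 18082223133364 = 0.07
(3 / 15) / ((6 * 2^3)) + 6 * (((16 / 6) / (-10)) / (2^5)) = -11 / 240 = -0.05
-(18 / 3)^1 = -6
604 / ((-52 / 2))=-302 / 13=-23.23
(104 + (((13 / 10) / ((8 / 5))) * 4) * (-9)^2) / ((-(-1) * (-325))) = -113 / 100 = -1.13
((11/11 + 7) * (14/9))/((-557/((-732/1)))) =27328/1671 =16.35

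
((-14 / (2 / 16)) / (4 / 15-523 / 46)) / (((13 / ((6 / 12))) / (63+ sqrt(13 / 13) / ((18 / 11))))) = 7373800 / 298779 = 24.68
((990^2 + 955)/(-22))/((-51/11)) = 981055/102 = 9618.19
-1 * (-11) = 11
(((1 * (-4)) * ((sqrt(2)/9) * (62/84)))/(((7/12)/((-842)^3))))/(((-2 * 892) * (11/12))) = -74021513312 * sqrt(2)/360591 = -290307.38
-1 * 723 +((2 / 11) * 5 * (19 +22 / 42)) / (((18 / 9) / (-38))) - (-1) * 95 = -222968 / 231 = -965.23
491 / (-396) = -491 / 396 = -1.24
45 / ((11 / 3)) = 135 / 11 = 12.27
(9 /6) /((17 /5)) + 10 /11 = 505 /374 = 1.35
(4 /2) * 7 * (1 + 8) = 126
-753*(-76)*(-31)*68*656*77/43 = -6093597151488/43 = -141711561662.51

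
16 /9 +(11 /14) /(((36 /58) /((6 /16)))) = 4541 /2016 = 2.25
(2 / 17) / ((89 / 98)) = 196 / 1513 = 0.13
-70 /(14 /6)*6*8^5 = -5898240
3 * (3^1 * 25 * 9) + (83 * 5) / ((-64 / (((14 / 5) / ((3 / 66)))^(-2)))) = 12294364025 / 6071296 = 2025.00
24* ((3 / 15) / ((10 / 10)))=24 / 5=4.80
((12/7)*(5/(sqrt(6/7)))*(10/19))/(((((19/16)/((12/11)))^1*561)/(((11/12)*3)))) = 1600*sqrt(42)/472549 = 0.02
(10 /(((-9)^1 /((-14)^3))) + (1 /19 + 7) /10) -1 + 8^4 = 6108628 /855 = 7144.59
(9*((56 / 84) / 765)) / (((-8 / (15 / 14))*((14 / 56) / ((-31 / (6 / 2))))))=31 / 714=0.04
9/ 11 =0.82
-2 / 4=-1 / 2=-0.50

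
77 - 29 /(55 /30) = 673 /11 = 61.18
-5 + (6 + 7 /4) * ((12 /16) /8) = -547 /128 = -4.27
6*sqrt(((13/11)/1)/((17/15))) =6*sqrt(36465)/187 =6.13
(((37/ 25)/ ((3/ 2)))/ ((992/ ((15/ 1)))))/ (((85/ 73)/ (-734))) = -991267/ 105400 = -9.40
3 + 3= 6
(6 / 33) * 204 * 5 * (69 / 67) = 140760 / 737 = 190.99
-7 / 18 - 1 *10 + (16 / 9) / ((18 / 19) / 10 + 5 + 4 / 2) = -61499 / 6066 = -10.14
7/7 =1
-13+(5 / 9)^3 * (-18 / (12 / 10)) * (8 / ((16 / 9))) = -1327 / 54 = -24.57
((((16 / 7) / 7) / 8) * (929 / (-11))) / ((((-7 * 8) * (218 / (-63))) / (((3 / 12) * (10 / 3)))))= -13935 / 940016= -0.01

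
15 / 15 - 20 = -19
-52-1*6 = -58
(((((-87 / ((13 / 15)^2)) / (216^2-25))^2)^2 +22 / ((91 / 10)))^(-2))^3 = 387313510350633314794138213776085518069196770746487457809463767193223853851993138070011577971768554614138115956666700329218045323146341684651137025562373113489807502635409 / 77330421514768220521325892393140718123672984956627083230323027324181795821600551474800320041116720276452512706311876946941630783048635734248535794703159403510708951030765625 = 0.01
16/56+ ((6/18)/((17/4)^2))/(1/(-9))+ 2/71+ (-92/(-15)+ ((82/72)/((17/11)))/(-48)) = 7775757361/1240989120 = 6.27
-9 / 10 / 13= -9 / 130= -0.07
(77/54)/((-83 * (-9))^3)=77/22508967042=0.00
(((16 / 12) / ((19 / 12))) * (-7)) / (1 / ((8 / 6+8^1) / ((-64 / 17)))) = 14.61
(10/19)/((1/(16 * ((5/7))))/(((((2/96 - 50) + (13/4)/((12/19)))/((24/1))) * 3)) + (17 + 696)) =6725/9110158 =0.00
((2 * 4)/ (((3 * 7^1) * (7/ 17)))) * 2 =272/ 147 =1.85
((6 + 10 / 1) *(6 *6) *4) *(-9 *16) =-331776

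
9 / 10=0.90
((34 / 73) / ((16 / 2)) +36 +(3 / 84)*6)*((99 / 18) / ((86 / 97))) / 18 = 79108447 / 6328224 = 12.50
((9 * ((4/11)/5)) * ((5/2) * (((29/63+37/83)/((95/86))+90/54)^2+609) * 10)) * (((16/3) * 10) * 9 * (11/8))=2428902458394784/365578563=6643995.86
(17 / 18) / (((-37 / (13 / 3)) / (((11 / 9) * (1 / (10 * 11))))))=-221 / 179820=-0.00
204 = 204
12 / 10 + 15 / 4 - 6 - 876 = -17541 / 20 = -877.05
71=71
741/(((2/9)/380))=1267110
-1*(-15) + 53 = 68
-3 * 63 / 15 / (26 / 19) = -1197 / 130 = -9.21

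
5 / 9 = 0.56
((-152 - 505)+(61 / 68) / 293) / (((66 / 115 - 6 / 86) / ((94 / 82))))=-3042313976905 / 2036491812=-1493.90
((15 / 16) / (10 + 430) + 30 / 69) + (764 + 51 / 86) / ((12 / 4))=1066530181 / 4177536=255.30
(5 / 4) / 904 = 5 / 3616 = 0.00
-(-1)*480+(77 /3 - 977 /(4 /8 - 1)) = 7379 /3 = 2459.67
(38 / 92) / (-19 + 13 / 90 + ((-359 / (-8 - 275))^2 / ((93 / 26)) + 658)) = 2122758945 / 3287074282151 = 0.00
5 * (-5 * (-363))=9075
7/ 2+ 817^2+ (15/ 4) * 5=667511.25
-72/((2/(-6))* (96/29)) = 261/4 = 65.25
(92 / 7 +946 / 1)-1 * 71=6217 / 7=888.14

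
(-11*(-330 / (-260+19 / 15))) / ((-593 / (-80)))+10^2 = 225787300 / 2301433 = 98.11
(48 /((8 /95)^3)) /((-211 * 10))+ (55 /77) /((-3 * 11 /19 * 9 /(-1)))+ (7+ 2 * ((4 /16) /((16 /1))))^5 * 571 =9812894.35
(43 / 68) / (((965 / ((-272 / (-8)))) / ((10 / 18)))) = 43 / 3474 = 0.01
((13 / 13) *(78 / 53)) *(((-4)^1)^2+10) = 2028 / 53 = 38.26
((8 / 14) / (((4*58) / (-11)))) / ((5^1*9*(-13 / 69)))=253 / 79170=0.00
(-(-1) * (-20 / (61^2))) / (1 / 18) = -0.10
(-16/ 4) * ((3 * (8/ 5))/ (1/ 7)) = -672/ 5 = -134.40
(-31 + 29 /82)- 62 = -92.65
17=17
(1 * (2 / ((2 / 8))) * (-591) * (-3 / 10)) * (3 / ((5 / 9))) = 191484 / 25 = 7659.36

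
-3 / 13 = -0.23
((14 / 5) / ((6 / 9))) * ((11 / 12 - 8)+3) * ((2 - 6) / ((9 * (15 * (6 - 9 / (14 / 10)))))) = -1.19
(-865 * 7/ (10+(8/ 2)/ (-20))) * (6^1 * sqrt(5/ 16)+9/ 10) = -12975 * sqrt(5)/ 14 - 7785/ 14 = -2628.43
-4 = -4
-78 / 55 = -1.42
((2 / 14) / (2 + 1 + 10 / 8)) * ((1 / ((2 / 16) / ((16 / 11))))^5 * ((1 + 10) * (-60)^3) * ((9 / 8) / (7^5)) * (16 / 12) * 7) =-44530220924928000 / 4183211879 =-10644983.38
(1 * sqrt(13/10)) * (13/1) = 13 * sqrt(130)/10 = 14.82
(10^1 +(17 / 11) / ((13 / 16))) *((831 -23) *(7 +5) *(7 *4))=462072576 / 143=3231276.76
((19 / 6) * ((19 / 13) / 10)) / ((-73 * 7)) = -361 / 398580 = -0.00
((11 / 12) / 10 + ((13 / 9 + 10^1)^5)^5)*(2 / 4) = 8375111718616859052594375366239798394602925257968633 / 57431839015348207101619920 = 145826981378372305671685800.00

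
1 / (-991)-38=-37659 / 991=-38.00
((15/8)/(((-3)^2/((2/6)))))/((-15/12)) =-1/18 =-0.06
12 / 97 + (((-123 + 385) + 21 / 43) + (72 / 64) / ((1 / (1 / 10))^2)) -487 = -748700061 / 3336800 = -224.38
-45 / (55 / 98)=-882 / 11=-80.18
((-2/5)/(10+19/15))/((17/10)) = -60/2873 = -0.02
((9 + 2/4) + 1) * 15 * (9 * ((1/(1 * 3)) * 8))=3780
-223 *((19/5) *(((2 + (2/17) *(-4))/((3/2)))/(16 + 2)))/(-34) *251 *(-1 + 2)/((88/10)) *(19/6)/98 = 262681289/201879216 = 1.30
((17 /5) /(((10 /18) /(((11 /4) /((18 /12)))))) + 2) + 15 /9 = 2233 /150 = 14.89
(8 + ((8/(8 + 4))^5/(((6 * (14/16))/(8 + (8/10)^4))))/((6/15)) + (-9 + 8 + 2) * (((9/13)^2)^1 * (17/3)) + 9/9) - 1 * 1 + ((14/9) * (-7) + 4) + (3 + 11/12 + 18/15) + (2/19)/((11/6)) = 95413881859/10013503500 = 9.53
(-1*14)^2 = 196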